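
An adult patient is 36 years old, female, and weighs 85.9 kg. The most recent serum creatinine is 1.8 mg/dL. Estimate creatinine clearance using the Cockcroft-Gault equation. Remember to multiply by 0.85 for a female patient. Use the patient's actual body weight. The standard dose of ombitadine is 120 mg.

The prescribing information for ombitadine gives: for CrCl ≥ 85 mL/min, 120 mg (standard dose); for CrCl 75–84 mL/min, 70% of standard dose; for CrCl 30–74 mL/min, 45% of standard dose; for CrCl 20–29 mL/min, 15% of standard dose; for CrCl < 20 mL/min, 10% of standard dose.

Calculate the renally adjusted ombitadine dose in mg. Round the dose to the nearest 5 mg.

CrCl = (140 − 36) × 85.9 / (72 × 1.8) × 0.85 = 8933.6 / 129.60 × 0.85 ≈ 58.6 mL/min
CrCl ≈ 59 mL/min → bracket 30–74 mL/min.
45% of 120 mg = 54 mg → 55 mg

55 mg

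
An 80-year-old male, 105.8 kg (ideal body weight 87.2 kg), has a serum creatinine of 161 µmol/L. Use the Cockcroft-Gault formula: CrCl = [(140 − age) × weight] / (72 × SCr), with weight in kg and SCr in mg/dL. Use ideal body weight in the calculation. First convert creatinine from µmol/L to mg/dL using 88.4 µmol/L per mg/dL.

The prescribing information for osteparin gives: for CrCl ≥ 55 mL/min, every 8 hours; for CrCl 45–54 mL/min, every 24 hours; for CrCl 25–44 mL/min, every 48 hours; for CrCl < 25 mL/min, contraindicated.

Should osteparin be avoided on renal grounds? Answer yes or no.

SCr = 161 / 88.4 = 1.821 mg/dL
CrCl = (140 − 80) × 87.2 / (72 × 1.821) = 5232.0 / 131.11 ≈ 39.9 mL/min
CrCl ≈ 40 mL/min, which is ≥ 25 mL/min.

no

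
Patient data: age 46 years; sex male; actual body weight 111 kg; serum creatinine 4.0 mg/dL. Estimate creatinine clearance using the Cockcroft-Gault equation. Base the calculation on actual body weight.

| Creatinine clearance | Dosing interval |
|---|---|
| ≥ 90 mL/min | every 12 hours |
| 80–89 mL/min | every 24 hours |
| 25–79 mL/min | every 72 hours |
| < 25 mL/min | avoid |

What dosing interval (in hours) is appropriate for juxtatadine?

CrCl = (140 − 46) × 111 / (72 × 4) = 10434.0 / 288.00 ≈ 36.2 mL/min
CrCl ≈ 36 mL/min → bracket 25–79 mL/min → every 72 hours.

every 72 hours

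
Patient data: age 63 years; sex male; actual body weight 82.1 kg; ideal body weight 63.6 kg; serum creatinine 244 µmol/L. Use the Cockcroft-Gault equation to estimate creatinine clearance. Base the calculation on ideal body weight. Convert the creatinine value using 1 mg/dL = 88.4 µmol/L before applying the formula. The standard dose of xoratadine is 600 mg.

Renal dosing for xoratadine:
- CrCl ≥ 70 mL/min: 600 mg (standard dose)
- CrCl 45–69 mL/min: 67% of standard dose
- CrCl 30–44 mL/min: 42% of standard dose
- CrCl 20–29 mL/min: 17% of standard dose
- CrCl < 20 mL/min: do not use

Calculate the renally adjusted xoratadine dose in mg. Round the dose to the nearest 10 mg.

SCr = 244 / 88.4 = 2.76 mg/dL
CrCl = (140 − 63) × 63.6 / (72 × 2.76) = 4897.2 / 198.72 ≈ 24.6 mL/min
CrCl ≈ 25 mL/min → bracket 20–29 mL/min.
17% of 600 mg = 102 mg → 100 mg

100 mg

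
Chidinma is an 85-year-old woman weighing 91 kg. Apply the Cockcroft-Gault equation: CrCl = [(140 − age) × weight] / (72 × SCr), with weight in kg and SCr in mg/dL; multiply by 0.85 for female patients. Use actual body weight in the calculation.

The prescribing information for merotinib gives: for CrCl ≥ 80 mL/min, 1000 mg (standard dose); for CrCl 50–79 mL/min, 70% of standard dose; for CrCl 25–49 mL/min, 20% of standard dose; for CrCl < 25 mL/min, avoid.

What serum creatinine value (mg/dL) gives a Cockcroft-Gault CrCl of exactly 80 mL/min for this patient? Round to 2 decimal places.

0.74 mg/dL

Standard dose requires CrCl ≥ 80 mL/min.
Set (140 − 85) × 91 × 0.85 / (72 × SCr) = 80
SCr = (140 − 85) × 91 × 0.85 / (72 × 80) = 0.739 mg/dL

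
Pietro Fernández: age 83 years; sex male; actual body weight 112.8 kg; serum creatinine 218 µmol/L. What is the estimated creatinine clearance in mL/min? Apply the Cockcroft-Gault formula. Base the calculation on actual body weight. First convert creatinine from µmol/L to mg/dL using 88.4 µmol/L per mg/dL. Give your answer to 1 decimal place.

SCr = 218 / 88.4 = 2.466 mg/dL
CrCl = (140 − 83) × 112.8 / (72 × 2.466) = 6429.6 / 177.55 ≈ 36.2 mL/min

36.2 mL/min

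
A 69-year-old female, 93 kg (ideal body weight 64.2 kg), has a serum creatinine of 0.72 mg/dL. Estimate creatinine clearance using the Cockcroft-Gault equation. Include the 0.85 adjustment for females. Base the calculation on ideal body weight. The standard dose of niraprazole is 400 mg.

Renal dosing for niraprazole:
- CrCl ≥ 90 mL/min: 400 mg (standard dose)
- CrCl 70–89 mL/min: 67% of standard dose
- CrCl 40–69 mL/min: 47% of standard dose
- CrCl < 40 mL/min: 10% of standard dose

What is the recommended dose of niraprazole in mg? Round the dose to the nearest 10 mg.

CrCl = (140 − 69) × 64.2 / (72 × 0.72) × 0.85 = 4558.2 / 51.84 × 0.85 ≈ 74.7 mL/min
CrCl ≈ 75 mL/min → bracket 70–89 mL/min.
67% of 400 mg = 268 mg → 270 mg

270 mg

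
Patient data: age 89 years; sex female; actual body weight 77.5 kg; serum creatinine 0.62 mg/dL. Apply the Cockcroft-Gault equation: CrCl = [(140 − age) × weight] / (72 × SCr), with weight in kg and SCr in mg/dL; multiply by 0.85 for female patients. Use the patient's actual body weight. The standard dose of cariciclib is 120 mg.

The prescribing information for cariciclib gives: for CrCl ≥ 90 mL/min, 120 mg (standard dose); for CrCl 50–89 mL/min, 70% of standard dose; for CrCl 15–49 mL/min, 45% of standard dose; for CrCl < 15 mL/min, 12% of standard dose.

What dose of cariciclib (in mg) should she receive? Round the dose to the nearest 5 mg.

85 mg

CrCl = (140 − 89) × 77.5 / (72 × 0.62) × 0.85 = 3952.5 / 44.64 × 0.85 ≈ 75.3 mL/min
CrCl ≈ 75 mL/min → bracket 50–89 mL/min.
70% of 120 mg = 84 mg → 85 mg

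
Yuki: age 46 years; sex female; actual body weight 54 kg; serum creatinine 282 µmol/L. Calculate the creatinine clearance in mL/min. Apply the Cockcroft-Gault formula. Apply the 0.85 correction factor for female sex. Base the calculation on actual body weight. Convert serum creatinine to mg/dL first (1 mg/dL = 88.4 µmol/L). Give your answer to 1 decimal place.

18.8 mL/min

SCr = 282 / 88.4 = 3.19 mg/dL
CrCl = (140 − 46) × 54 / (72 × 3.19) × 0.85 = 5076.0 / 229.68 × 0.85 ≈ 18.8 mL/min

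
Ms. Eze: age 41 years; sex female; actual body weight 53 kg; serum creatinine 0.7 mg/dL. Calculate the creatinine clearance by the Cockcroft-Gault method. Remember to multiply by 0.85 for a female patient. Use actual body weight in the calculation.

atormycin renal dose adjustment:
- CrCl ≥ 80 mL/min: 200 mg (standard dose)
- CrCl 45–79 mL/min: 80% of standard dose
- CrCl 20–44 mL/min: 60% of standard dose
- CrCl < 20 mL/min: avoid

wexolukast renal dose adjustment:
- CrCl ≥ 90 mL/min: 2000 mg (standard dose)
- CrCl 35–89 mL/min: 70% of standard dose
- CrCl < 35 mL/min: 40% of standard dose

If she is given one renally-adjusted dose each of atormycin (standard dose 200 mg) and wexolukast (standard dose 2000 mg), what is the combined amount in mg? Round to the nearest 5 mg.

1600 mg

CrCl = (140 − 41) × 53 / (72 × 0.7) × 0.85 = 5247.0 / 50.40 × 0.85 ≈ 88.5 mL/min
CrCl ≈ 88 mL/min.
atormycin: ≥ 80 mL/min → 100% of 200 mg = 200 mg.
wexolukast: 35–89 mL/min → 70% of 2000 mg = 1400 mg.
Total = 200 + 1400 = 1600 mg.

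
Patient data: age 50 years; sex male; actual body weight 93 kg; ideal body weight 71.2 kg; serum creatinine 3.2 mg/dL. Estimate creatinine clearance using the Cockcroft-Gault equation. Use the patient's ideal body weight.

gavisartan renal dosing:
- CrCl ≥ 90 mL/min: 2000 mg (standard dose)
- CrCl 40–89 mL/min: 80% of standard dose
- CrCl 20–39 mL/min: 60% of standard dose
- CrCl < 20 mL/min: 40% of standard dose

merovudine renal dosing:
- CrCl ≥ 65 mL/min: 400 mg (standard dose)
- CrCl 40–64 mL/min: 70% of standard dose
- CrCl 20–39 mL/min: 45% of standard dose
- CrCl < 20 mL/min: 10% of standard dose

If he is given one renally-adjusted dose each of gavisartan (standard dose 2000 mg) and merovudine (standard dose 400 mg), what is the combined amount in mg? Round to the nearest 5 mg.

CrCl = (140 − 50) × 71.2 / (72 × 3.2) = 6408.0 / 230.40 ≈ 27.8 mL/min
CrCl ≈ 28 mL/min.
gavisartan: 20–39 mL/min → 60% of 2000 mg = 1200 mg.
merovudine: 20–39 mL/min → 45% of 400 mg = 180 mg.
Total = 1200 + 180 = 1380 mg.

1380 mg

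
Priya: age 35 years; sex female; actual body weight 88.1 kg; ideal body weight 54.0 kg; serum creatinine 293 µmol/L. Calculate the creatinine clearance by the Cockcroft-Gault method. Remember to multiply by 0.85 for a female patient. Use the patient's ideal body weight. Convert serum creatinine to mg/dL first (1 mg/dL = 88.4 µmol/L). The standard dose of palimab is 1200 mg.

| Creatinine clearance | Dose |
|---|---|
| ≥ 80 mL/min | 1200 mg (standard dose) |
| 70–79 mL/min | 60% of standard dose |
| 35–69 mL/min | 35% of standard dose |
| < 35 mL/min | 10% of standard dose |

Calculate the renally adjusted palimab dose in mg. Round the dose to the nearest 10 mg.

120 mg

SCr = 293 / 88.4 = 3.314 mg/dL
CrCl = (140 − 35) × 54 / (72 × 3.314) × 0.85 = 5670.0 / 238.61 × 0.85 ≈ 20.2 mL/min
CrCl ≈ 20 mL/min → bracket < 35 mL/min.
10% of 1200 mg = 120 mg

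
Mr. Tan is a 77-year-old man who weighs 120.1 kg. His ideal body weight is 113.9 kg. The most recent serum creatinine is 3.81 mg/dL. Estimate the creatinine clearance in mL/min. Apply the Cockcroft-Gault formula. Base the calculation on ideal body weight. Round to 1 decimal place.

CrCl = (140 − 77) × 113.9 / (72 × 3.81) = 7175.7 / 274.32 ≈ 26.2 mL/min

26.2 mL/min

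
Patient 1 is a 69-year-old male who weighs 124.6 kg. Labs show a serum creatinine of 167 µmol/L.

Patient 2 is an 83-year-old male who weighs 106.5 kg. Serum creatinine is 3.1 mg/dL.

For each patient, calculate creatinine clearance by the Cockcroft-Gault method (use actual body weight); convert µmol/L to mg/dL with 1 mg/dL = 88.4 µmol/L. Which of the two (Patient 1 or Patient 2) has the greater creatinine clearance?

Patient 1

Patient 1: SCr = 167 / 88.4 = 1.889 mg/dL
Patient 1: CrCl = (140 − 69) × 124.6 / (72 × 1.889) = 8846.6 / 136.01 ≈ 65.0 mL/min
Patient 2: CrCl = (140 − 83) × 106.5 / (72 × 3.1) = 6070.5 / 223.20 ≈ 27.2 mL/min
65.0 vs 27.2 mL/min → Patient 1 is higher.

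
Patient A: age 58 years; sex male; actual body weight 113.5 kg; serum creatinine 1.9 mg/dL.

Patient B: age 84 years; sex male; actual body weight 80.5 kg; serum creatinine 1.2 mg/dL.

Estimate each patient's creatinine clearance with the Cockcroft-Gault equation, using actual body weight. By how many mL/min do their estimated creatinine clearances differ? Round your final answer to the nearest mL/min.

Patient A: CrCl = (140 − 58) × 113.5 / (72 × 1.9) = 9307.0 / 136.80 ≈ 68.0 mL/min
Patient B: CrCl = (140 − 84) × 80.5 / (72 × 1.2) = 4508.0 / 86.40 ≈ 52.2 mL/min
|68.0 − 52.2| = 15.8 mL/min

16 mL/min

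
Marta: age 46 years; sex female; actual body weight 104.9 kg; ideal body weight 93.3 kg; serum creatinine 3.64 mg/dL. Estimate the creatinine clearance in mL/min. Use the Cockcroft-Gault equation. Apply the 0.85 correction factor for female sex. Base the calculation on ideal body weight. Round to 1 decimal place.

28.4 mL/min

CrCl = (140 − 46) × 93.3 / (72 × 3.64) × 0.85 = 8770.2 / 262.08 × 0.85 ≈ 28.4 mL/min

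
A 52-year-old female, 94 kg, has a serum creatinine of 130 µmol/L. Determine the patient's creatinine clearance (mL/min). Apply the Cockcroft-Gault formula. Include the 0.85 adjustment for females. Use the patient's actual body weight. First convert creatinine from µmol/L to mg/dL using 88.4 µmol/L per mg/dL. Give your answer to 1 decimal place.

SCr = 130 / 88.4 = 1.471 mg/dL
CrCl = (140 − 52) × 94 / (72 × 1.471) × 0.85 = 8272.0 / 105.91 × 0.85 ≈ 66.4 mL/min

66.4 mL/min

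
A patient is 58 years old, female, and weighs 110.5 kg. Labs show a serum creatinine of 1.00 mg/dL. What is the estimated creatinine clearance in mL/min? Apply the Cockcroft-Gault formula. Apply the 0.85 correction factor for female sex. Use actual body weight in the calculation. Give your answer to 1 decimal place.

107.0 mL/min

CrCl = (140 − 58) × 110.5 / (72 × 1) × 0.85 = 9061.0 / 72.00 × 0.85 ≈ 107.0 mL/min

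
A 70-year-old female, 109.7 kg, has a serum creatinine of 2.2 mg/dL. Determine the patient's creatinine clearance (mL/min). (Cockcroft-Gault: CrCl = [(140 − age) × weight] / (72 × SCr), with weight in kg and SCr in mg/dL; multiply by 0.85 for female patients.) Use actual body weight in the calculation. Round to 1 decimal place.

41.2 mL/min

CrCl = (140 − 70) × 109.7 / (72 × 2.2) × 0.85 = 7679.0 / 158.40 × 0.85 ≈ 41.2 mL/min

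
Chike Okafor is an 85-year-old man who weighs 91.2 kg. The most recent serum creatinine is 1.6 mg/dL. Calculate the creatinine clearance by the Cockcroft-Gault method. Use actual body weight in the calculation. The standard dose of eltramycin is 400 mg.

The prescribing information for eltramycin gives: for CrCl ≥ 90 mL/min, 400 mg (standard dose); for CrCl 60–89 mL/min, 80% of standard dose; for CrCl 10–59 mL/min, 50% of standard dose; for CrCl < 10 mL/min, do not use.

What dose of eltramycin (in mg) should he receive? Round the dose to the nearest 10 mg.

200 mg

CrCl = (140 − 85) × 91.2 / (72 × 1.6) = 5016.0 / 115.20 ≈ 43.5 mL/min
CrCl ≈ 44 mL/min → bracket 10–59 mL/min.
50% of 400 mg = 200 mg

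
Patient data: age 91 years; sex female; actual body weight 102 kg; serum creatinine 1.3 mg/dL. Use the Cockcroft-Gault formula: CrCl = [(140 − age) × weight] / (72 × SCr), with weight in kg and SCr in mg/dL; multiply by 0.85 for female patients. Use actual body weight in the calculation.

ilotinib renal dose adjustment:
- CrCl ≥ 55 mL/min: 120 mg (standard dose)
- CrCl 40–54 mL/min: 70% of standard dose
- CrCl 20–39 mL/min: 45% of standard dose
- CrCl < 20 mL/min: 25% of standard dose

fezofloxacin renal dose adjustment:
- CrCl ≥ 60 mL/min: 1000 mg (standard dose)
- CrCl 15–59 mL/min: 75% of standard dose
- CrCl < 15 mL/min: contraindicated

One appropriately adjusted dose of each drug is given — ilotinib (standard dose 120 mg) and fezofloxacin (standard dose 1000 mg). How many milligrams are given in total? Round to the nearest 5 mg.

835 mg

CrCl = (140 − 91) × 102 / (72 × 1.3) × 0.85 = 4998.0 / 93.60 × 0.85 ≈ 45.4 mL/min
CrCl ≈ 45 mL/min.
ilotinib: 40–54 mL/min → 70% of 120 mg = 84 mg.
fezofloxacin: 15–59 mL/min → 75% of 1000 mg = 750 mg.
Total = 84 + 750 = 834 mg.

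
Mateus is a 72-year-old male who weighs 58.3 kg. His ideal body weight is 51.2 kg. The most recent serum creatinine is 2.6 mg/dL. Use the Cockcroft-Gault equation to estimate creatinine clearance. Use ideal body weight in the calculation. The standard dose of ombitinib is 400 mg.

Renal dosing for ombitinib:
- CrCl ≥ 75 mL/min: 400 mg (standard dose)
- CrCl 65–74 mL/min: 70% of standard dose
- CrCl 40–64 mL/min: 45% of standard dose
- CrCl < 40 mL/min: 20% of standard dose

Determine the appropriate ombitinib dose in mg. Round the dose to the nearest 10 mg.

CrCl = (140 − 72) × 51.2 / (72 × 2.6) = 3481.6 / 187.20 ≈ 18.6 mL/min
CrCl ≈ 19 mL/min → bracket < 40 mL/min.
20% of 400 mg = 80 mg

80 mg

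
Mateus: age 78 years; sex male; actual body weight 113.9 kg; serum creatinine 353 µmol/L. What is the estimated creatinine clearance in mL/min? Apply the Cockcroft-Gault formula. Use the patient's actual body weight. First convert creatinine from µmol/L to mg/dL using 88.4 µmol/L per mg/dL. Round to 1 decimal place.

24.6 mL/min

SCr = 353 / 88.4 = 3.993 mg/dL
CrCl = (140 − 78) × 113.9 / (72 × 3.993) = 7061.8 / 287.50 ≈ 24.6 mL/min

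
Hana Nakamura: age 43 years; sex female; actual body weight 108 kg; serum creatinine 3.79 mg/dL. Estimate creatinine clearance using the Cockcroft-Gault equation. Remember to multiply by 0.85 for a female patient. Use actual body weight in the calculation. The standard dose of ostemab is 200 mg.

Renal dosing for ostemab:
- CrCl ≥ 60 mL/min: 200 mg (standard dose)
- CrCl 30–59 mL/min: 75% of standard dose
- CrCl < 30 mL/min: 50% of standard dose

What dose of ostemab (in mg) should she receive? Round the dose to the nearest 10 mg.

CrCl = (140 − 43) × 108 / (72 × 3.79) × 0.85 = 10476.0 / 272.88 × 0.85 ≈ 32.6 mL/min
CrCl ≈ 33 mL/min → bracket 30–59 mL/min.
75% of 200 mg = 150 mg

150 mg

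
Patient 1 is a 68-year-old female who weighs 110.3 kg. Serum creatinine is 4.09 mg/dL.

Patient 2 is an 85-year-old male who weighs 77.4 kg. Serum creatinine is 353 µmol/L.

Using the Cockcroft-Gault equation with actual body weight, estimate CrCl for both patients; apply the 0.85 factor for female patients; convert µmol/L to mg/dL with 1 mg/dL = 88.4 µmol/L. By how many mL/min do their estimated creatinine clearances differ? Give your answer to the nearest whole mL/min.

Patient 1: CrCl = (140 − 68) × 110.3 / (72 × 4.09) × 0.85 = 7941.6 / 294.48 × 0.85 ≈ 22.9 mL/min
Patient 2: SCr = 353 / 88.4 = 3.993 mg/dL
Patient 2: CrCl = (140 − 85) × 77.4 / (72 × 3.993) = 4257.0 / 287.50 ≈ 14.8 mL/min
|22.9 − 14.8| = 8.1 mL/min

8 mL/min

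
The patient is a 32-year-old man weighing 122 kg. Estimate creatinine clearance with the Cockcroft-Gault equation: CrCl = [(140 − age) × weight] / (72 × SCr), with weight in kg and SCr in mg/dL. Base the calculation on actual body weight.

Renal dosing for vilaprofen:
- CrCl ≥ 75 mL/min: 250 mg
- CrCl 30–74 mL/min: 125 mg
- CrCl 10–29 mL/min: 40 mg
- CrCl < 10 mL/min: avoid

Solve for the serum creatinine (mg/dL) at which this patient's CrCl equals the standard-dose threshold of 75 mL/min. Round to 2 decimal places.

Standard dose requires CrCl ≥ 75 mL/min.
Set (140 − 32) × 122 / (72 × SCr) = 75
SCr = (140 − 32) × 122 / (72 × 75) = 2.440 mg/dL

2.44 mg/dL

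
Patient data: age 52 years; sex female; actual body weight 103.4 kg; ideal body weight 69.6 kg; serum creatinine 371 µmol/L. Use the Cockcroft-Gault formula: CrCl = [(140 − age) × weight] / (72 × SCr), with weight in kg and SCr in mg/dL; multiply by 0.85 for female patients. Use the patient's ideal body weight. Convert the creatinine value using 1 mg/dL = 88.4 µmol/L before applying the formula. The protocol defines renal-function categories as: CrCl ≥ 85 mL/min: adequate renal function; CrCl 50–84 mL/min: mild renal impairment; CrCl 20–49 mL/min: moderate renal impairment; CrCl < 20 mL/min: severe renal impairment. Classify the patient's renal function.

SCr = 371 / 88.4 = 4.197 mg/dL
CrCl = (140 − 52) × 69.6 / (72 × 4.197) × 0.85 = 6124.8 / 302.18 × 0.85 ≈ 17.2 mL/min
17 mL/min falls in the 'severe renal impairment' range.

severe renal impairment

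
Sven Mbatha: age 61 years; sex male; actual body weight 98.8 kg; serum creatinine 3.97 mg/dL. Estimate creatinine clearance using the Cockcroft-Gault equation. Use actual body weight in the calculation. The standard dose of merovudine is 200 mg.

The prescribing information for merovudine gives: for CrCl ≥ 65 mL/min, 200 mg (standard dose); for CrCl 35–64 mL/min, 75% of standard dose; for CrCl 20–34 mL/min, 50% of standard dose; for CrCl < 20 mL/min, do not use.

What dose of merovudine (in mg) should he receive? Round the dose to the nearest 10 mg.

100 mg

CrCl = (140 − 61) × 98.8 / (72 × 3.97) = 7805.2 / 285.84 ≈ 27.3 mL/min
CrCl ≈ 27 mL/min → bracket 20–34 mL/min.
50% of 200 mg = 100 mg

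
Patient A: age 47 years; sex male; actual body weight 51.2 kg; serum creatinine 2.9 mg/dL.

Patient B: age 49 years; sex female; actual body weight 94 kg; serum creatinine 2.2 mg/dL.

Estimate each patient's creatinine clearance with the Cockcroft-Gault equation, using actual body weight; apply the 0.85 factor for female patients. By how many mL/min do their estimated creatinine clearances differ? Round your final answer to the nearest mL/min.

23 mL/min

Patient A: CrCl = (140 − 47) × 51.2 / (72 × 2.9) = 4761.6 / 208.80 ≈ 22.8 mL/min
Patient B: CrCl = (140 − 49) × 94 / (72 × 2.2) × 0.85 = 8554.0 / 158.40 × 0.85 ≈ 45.9 mL/min
|22.8 − 45.9| = 23.1 mL/min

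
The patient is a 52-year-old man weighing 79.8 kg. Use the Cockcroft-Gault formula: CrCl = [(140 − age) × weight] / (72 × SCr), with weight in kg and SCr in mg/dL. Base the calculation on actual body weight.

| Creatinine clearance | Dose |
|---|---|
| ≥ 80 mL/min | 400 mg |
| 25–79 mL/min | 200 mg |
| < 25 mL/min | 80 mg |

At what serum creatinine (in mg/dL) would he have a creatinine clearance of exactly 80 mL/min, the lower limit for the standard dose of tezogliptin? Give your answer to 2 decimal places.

Standard dose requires CrCl ≥ 80 mL/min.
Set (140 − 52) × 79.8 / (72 × SCr) = 80
SCr = (140 − 52) × 79.8 / (72 × 80) = 1.219 mg/dL

1.22 mg/dL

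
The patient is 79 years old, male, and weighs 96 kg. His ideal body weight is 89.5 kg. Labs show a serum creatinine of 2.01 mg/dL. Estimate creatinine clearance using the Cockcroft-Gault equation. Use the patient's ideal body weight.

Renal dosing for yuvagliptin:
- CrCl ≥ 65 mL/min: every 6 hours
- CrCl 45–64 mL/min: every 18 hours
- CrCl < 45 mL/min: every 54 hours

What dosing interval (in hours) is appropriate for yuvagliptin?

every 54 hours

CrCl = (140 − 79) × 89.5 / (72 × 2.01) = 5459.5 / 144.72 ≈ 37.7 mL/min
CrCl ≈ 38 mL/min → bracket < 45 mL/min → every 54 hours.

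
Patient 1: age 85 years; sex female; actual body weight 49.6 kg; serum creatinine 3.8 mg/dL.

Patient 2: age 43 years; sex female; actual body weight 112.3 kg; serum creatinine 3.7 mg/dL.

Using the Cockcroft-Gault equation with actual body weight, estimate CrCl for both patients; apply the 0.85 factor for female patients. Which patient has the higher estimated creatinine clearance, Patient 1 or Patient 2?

Patient 2

Patient 1: CrCl = (140 − 85) × 49.6 / (72 × 3.8) × 0.85 = 2728.0 / 273.60 × 0.85 ≈ 8.5 mL/min
Patient 2: CrCl = (140 − 43) × 112.3 / (72 × 3.7) × 0.85 = 10893.1 / 266.40 × 0.85 ≈ 34.8 mL/min
8.5 vs 34.8 mL/min → Patient 2 is higher.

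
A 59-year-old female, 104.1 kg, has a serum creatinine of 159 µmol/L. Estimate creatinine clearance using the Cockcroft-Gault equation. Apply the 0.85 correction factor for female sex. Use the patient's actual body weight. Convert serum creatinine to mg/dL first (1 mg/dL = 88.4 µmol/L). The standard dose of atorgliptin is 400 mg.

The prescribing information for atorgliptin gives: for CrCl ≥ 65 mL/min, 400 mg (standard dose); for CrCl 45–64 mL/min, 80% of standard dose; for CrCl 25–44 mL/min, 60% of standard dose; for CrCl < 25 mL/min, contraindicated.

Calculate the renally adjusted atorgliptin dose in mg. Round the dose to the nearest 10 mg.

320 mg

SCr = 159 / 88.4 = 1.799 mg/dL
CrCl = (140 − 59) × 104.1 / (72 × 1.799) × 0.85 = 8432.1 / 129.53 × 0.85 ≈ 55.3 mL/min
CrCl ≈ 55 mL/min → bracket 45–64 mL/min.
80% of 400 mg = 320 mg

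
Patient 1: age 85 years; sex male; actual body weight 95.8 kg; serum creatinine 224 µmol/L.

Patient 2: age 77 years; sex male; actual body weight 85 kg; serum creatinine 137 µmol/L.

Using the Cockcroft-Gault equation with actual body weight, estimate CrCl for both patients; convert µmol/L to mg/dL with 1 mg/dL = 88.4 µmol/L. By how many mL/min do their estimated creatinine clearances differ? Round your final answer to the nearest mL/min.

19 mL/min

Patient 1: SCr = 224 / 88.4 = 2.534 mg/dL
Patient 1: CrCl = (140 − 85) × 95.8 / (72 × 2.534) = 5269.0 / 182.45 ≈ 28.9 mL/min
Patient 2: SCr = 137 / 88.4 = 1.55 mg/dL
Patient 2: CrCl = (140 − 77) × 85 / (72 × 1.55) = 5355.0 / 111.60 ≈ 48.0 mL/min
|28.9 − 48.0| = 19.1 mL/min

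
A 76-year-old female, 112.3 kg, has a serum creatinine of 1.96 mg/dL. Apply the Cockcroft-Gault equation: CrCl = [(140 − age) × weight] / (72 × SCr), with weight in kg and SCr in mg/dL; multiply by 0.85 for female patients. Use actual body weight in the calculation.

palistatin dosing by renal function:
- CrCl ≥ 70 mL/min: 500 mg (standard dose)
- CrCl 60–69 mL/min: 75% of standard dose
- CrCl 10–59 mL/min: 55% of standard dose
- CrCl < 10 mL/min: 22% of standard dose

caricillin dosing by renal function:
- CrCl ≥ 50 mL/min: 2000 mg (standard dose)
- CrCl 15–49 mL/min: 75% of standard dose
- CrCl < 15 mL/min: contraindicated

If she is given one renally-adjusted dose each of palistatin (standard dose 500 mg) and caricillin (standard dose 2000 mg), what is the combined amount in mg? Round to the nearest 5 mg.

1775 mg

CrCl = (140 − 76) × 112.3 / (72 × 1.96) × 0.85 = 7187.2 / 141.12 × 0.85 ≈ 43.3 mL/min
CrCl ≈ 43 mL/min.
palistatin: 10–59 mL/min → 55% of 500 mg = 275 mg.
caricillin: 15–49 mL/min → 75% of 2000 mg = 1500 mg.
Total = 275 + 1500 = 1775 mg.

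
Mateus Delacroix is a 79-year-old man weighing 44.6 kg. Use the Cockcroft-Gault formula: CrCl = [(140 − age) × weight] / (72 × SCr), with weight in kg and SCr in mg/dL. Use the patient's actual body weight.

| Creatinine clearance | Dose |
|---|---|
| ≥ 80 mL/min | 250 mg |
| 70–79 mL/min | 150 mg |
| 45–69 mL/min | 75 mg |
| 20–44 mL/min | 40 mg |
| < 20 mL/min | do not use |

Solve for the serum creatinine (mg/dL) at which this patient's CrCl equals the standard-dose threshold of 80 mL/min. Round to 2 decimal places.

Standard dose requires CrCl ≥ 80 mL/min.
Set (140 − 79) × 44.6 / (72 × SCr) = 80
SCr = (140 − 79) × 44.6 / (72 × 80) = 0.472 mg/dL

0.47 mg/dL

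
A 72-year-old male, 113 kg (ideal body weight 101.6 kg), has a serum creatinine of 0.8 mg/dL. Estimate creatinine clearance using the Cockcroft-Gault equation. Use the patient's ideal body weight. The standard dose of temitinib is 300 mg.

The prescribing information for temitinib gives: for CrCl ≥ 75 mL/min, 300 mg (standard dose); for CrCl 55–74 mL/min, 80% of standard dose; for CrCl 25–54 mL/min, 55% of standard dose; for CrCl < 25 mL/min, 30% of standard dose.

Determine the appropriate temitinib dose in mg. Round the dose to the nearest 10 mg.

CrCl = (140 − 72) × 101.6 / (72 × 0.8) = 6908.8 / 57.60 ≈ 119.9 mL/min
CrCl ≈ 120 mL/min → bracket ≥ 75 mL/min.
100% of 300 mg = 300 mg

300 mg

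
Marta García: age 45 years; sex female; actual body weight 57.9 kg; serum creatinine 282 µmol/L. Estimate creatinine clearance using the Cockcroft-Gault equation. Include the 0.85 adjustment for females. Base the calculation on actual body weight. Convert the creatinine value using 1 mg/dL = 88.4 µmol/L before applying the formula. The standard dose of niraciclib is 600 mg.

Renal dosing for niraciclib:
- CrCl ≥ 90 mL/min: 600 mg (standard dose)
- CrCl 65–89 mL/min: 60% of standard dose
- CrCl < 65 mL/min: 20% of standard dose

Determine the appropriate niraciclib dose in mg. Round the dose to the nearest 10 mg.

SCr = 282 / 88.4 = 3.19 mg/dL
CrCl = (140 − 45) × 57.9 / (72 × 3.19) × 0.85 = 5500.5 / 229.68 × 0.85 ≈ 20.4 mL/min
CrCl ≈ 20 mL/min → bracket < 65 mL/min.
20% of 600 mg = 120 mg

120 mg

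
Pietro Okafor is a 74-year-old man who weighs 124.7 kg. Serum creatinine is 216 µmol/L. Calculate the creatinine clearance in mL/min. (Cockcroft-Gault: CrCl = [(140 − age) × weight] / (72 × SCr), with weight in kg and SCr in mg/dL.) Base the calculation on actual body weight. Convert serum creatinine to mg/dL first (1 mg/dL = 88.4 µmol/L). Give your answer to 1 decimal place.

SCr = 216 / 88.4 = 2.443 mg/dL
CrCl = (140 − 74) × 124.7 / (72 × 2.443) = 8230.2 / 175.90 ≈ 46.8 mL/min

46.8 mL/min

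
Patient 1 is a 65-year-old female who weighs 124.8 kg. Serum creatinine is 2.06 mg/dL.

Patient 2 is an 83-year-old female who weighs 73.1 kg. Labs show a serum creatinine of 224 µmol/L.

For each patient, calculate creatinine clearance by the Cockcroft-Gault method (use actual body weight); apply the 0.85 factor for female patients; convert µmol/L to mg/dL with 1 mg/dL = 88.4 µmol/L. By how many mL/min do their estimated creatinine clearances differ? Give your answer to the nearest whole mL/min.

34 mL/min

Patient 1: CrCl = (140 − 65) × 124.8 / (72 × 2.06) × 0.85 = 9360.0 / 148.32 × 0.85 ≈ 53.6 mL/min
Patient 2: SCr = 224 / 88.4 = 2.534 mg/dL
Patient 2: CrCl = (140 − 83) × 73.1 / (72 × 2.534) × 0.85 = 4166.7 / 182.45 × 0.85 ≈ 19.4 mL/min
|53.6 − 19.4| = 34.2 mL/min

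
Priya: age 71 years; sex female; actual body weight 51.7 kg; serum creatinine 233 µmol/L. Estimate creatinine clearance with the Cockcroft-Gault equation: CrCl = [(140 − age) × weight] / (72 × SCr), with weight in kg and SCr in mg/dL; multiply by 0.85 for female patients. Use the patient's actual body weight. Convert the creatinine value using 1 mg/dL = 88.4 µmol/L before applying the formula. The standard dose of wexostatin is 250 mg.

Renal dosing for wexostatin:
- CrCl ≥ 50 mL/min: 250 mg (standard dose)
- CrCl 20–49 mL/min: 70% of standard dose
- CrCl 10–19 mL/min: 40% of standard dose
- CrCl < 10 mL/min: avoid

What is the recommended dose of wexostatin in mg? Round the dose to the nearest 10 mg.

SCr = 233 / 88.4 = 2.636 mg/dL
CrCl = (140 − 71) × 51.7 / (72 × 2.636) × 0.85 = 3567.3 / 189.79 × 0.85 ≈ 16.0 mL/min
CrCl ≈ 16 mL/min → bracket 10–19 mL/min.
40% of 250 mg = 100 mg

100 mg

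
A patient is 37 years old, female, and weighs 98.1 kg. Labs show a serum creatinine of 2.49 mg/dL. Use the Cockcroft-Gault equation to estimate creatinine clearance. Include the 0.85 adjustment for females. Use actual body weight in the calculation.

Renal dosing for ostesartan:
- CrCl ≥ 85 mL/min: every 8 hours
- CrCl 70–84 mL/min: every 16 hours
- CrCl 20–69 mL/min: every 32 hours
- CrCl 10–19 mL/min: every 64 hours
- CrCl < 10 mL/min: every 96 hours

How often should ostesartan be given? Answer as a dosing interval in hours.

CrCl = (140 − 37) × 98.1 / (72 × 2.49) × 0.85 = 10104.3 / 179.28 × 0.85 ≈ 47.9 mL/min
CrCl ≈ 48 mL/min → bracket 20–69 mL/min → every 32 hours.

every 32 hours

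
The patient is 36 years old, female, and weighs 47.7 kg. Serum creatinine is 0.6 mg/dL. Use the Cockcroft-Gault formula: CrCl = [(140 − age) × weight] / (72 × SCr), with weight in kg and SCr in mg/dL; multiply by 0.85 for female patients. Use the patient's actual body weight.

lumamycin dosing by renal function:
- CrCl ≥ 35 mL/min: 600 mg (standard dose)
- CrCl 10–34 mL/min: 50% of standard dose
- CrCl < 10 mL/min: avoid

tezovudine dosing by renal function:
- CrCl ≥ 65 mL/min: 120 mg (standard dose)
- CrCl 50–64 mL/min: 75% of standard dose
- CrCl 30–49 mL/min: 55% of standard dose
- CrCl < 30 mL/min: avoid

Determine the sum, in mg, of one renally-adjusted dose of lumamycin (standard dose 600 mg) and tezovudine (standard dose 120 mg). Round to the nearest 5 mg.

CrCl = (140 − 36) × 47.7 / (72 × 0.6) × 0.85 = 4960.8 / 43.20 × 0.85 ≈ 97.6 mL/min
CrCl ≈ 98 mL/min.
lumamycin: ≥ 35 mL/min → 100% of 600 mg = 600 mg.
tezovudine: ≥ 65 mL/min → 100% of 120 mg = 120 mg.
Total = 600 + 120 = 720 mg.

720 mg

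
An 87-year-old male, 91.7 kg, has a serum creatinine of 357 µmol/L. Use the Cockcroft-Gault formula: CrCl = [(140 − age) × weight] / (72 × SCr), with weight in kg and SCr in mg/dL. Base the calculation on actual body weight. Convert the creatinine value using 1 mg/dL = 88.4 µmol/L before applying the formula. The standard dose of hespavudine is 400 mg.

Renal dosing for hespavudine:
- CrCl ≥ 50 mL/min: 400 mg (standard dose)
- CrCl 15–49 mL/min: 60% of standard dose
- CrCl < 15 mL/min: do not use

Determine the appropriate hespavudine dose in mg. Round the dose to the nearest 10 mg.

240 mg

SCr = 357 / 88.4 = 4.038 mg/dL
CrCl = (140 − 87) × 91.7 / (72 × 4.038) = 4860.1 / 290.74 ≈ 16.7 mL/min
CrCl ≈ 17 mL/min → bracket 15–49 mL/min.
60% of 400 mg = 240 mg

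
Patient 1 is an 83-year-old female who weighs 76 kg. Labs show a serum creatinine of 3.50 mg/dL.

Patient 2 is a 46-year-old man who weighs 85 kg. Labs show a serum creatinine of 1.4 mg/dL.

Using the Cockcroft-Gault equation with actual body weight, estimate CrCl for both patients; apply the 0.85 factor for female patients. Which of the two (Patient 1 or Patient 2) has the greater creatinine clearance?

Patient 1: CrCl = (140 − 83) × 76 / (72 × 3.5) × 0.85 = 4332.0 / 252.00 × 0.85 ≈ 14.6 mL/min
Patient 2: CrCl = (140 − 46) × 85 / (72 × 1.4) = 7990.0 / 100.80 ≈ 79.3 mL/min
14.6 vs 79.3 mL/min → Patient 2 is higher.

Patient 2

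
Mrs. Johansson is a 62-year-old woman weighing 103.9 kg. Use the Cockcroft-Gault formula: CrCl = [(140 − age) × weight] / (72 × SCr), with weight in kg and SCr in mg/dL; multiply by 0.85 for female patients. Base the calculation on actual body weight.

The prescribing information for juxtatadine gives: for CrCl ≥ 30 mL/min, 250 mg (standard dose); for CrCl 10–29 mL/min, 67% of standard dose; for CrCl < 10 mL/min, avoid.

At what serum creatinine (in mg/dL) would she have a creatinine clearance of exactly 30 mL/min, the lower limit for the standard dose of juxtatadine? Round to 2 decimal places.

3.19 mg/dL

Standard dose requires CrCl ≥ 30 mL/min.
Set (140 − 62) × 103.9 × 0.85 / (72 × SCr) = 30
SCr = (140 − 62) × 103.9 × 0.85 / (72 × 30) = 3.189 mg/dL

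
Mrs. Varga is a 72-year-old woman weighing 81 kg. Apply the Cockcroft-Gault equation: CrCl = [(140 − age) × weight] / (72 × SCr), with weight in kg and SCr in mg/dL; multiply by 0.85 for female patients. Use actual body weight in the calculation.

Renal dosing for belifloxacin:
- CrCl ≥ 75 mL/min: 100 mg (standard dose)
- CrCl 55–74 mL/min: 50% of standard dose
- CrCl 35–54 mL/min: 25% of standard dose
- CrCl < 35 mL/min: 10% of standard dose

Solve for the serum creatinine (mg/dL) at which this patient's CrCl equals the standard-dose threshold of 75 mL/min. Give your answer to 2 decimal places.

0.87 mg/dL

Standard dose requires CrCl ≥ 75 mL/min.
Set (140 − 72) × 81 × 0.85 / (72 × SCr) = 75
SCr = (140 − 72) × 81 × 0.85 / (72 × 75) = 0.867 mg/dL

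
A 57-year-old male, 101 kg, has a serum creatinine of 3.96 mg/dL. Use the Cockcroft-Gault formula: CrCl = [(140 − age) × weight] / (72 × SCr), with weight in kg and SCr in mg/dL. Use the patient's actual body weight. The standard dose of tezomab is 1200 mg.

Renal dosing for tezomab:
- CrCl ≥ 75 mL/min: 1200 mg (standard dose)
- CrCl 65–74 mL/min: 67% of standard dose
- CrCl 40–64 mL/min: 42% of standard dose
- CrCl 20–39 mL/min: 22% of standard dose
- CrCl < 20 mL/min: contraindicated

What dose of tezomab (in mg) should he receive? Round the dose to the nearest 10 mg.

CrCl = (140 − 57) × 101 / (72 × 3.96) = 8383.0 / 285.12 ≈ 29.4 mL/min
CrCl ≈ 29 mL/min → bracket 20–39 mL/min.
22% of 1200 mg = 264 mg → 260 mg

260 mg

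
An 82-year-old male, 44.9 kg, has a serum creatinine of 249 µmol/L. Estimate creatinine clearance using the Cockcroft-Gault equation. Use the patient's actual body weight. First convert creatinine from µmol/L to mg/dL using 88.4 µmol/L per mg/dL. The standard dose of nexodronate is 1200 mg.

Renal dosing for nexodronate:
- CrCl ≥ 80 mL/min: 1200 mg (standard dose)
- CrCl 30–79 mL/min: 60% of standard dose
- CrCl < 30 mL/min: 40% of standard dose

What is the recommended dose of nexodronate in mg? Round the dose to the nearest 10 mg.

480 mg

SCr = 249 / 88.4 = 2.817 mg/dL
CrCl = (140 − 82) × 44.9 / (72 × 2.817) = 2604.2 / 202.82 ≈ 12.8 mL/min
CrCl ≈ 13 mL/min → bracket < 30 mL/min.
40% of 1200 mg = 480 mg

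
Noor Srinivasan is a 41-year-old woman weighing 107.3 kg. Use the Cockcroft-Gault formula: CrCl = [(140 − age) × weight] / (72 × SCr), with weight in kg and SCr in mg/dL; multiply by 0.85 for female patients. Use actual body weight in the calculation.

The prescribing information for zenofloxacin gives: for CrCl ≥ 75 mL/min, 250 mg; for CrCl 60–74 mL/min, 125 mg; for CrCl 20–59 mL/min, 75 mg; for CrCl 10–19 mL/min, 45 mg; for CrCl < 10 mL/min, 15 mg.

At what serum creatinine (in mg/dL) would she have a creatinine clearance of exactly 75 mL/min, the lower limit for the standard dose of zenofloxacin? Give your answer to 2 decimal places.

1.67 mg/dL

Standard dose requires CrCl ≥ 75 mL/min.
Set (140 − 41) × 107.3 × 0.85 / (72 × SCr) = 75
SCr = (140 − 41) × 107.3 × 0.85 / (72 × 75) = 1.672 mg/dL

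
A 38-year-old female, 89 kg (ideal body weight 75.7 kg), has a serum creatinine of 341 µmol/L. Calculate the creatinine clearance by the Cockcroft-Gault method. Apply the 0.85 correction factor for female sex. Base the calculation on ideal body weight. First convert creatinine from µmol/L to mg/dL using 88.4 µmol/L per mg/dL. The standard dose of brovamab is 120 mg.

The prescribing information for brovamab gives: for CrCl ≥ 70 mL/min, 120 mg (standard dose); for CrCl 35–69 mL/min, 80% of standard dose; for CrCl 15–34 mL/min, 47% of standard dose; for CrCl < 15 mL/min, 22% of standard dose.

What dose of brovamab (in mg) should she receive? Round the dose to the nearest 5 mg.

SCr = 341 / 88.4 = 3.857 mg/dL
CrCl = (140 − 38) × 75.7 / (72 × 3.857) × 0.85 = 7721.4 / 277.70 × 0.85 ≈ 23.6 mL/min
CrCl ≈ 24 mL/min → bracket 15–34 mL/min.
47% of 120 mg = 56.4 mg → 55 mg

55 mg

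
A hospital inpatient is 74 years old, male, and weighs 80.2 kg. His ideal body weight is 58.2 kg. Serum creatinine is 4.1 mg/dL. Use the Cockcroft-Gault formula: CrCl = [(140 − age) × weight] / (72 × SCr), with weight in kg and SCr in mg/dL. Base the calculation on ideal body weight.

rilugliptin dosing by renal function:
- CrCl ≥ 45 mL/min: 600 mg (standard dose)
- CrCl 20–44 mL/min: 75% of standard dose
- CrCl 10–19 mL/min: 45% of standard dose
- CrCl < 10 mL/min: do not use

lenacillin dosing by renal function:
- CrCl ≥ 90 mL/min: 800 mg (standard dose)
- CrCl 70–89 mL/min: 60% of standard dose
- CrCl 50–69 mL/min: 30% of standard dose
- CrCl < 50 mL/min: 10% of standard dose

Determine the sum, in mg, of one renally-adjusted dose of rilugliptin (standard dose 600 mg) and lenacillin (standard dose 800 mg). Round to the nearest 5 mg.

350 mg

CrCl = (140 − 74) × 58.2 / (72 × 4.1) = 3841.2 / 295.20 ≈ 13.0 mL/min
CrCl ≈ 13 mL/min.
rilugliptin: 10–19 mL/min → 45% of 600 mg = 270 mg.
lenacillin: < 50 mL/min → 10% of 800 mg = 80 mg.
Total = 270 + 80 = 350 mg.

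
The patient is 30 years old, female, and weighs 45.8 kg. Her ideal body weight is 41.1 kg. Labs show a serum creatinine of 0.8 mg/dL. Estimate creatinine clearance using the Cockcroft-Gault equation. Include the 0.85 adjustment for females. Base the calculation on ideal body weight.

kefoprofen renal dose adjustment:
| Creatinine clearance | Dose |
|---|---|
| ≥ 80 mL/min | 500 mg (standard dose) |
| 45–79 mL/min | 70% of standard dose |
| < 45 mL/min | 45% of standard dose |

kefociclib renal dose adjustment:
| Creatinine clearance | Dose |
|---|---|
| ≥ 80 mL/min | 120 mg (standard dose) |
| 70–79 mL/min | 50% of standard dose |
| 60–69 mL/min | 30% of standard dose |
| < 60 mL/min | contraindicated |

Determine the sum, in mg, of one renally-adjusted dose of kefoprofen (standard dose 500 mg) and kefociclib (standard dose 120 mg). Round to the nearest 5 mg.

385 mg

CrCl = (140 − 30) × 41.1 / (72 × 0.8) × 0.85 = 4521.0 / 57.60 × 0.85 ≈ 66.7 mL/min
CrCl ≈ 67 mL/min.
kefoprofen: 45–79 mL/min → 70% of 500 mg = 350 mg.
kefociclib: 60–69 mL/min → 30% of 120 mg = 36 mg.
Total = 350 + 36 = 386 mg.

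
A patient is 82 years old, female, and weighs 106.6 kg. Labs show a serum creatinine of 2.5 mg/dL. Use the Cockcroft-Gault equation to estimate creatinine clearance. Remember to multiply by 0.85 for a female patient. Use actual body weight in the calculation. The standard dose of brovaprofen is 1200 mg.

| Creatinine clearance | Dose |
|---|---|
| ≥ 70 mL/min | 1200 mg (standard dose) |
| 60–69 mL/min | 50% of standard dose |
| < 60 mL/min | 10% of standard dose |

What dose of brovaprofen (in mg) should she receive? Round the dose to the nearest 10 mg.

CrCl = (140 − 82) × 106.6 / (72 × 2.5) × 0.85 = 6182.8 / 180.00 × 0.85 ≈ 29.2 mL/min
CrCl ≈ 29 mL/min → bracket < 60 mL/min.
10% of 1200 mg = 120 mg

120 mg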